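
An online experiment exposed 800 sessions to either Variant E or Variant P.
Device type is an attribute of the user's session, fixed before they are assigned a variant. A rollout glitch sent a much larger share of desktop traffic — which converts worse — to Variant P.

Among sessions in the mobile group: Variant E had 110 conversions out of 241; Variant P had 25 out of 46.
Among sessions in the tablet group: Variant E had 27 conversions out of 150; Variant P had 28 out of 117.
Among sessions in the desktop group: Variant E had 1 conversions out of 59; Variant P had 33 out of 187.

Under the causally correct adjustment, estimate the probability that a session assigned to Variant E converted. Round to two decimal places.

0.23

Since device type is a pre-existing factor (not a product of the variant) and it affects the outcome on its own, it is a confounder. The stratified rates, not the pooled rate, identify the causal effect.
Standardising Variant E to the population device type mix: 0.359·110/241 + 0.334·27/150 + 0.307·1/59 = 0.229.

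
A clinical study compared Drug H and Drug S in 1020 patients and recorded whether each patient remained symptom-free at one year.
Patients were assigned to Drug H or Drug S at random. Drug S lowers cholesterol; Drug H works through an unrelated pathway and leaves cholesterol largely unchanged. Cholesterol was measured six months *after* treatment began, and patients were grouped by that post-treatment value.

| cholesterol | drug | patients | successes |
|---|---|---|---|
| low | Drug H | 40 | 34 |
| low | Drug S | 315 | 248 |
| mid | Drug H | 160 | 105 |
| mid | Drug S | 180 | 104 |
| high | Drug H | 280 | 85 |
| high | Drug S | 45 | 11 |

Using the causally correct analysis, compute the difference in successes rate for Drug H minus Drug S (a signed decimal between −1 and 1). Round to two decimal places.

-0.21

Cholesterol is downstream of the drug. One should not condition on a consequence of treatment, so the overall rates are the right comparison.
The causal difference is the pooled difference: 0.467 − 0.672 = -0.206.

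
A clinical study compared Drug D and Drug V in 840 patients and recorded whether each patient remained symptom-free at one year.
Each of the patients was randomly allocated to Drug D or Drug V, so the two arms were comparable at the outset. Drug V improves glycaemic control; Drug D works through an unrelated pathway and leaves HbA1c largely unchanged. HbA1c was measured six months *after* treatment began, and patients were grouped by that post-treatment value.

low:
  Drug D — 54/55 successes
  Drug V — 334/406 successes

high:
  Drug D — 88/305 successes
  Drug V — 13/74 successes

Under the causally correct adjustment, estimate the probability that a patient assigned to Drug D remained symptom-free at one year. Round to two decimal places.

HbA1c lies on the pathway drug → HbA1c → outcome, so adjusting for it blocks the indirect effect. For the total causal effect of drug, use the unadjusted pooled rates.
So P(outcome | do(Drug D)) is just the pooled rate for Drug D: 142/360 = 0.394.

0.39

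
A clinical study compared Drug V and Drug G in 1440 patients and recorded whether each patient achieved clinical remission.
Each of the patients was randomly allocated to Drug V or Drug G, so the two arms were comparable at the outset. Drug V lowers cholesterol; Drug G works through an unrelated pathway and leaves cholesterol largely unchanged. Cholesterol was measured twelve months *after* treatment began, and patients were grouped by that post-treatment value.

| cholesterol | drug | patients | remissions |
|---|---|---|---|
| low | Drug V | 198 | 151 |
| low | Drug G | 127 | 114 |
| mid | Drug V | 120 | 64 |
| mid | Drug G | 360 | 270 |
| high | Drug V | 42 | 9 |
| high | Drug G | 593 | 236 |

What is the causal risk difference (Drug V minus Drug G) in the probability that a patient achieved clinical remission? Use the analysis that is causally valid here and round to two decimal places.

+0.05

Drug G is higher inside every cholesterol stratum but Drug V is higher in aggregate. Whether to stratify depends on how cholesterol relates to the drug.
The distribution of cholesterol is itself part of what the drug does — it is an intermediate outcome. Holding it fixed would remove that part of the effect; the total effect is the pooled difference.
The causal difference is the pooled difference: 0.622 − 0.574 = +0.048.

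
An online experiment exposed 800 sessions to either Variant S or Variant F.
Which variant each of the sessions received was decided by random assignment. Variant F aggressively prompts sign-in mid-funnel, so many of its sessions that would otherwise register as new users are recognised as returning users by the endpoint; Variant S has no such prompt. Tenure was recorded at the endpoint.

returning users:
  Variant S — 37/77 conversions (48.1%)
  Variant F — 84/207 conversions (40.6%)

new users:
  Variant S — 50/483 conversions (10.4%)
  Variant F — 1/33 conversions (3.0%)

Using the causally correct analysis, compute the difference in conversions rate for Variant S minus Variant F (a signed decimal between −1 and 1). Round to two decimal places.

Variant S is higher inside every user tenure stratum but Variant F is higher in aggregate. Whether to stratify depends on how user tenure relates to the variant.
User tenure lies on the pathway variant → user tenure → outcome, so adjusting for it blocks the indirect effect. For the total causal effect of variant, use the unadjusted pooled rates.
The causal difference is the pooled difference: 0.155 − 0.354 = -0.199.

-0.20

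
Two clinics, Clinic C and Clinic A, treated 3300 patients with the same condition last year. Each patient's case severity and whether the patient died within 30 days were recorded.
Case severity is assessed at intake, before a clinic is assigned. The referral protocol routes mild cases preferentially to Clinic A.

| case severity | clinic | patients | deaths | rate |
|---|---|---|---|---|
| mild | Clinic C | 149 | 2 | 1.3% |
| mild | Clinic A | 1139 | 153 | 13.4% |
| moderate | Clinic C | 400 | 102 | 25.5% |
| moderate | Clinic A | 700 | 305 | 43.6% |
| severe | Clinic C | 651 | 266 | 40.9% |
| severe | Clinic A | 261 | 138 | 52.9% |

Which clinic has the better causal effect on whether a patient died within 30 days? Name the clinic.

Clinic C

Nothing the clinic does changes case severity; the imbalance is an allocation artefact. With case severity also predicting the outcome, the pooled figure is confounded, and the within-stratum comparison is the causal one.
Within each level — mild: 1.3% vs 13.4%; moderate: 25.5% vs 43.6%; severe: 40.9% vs 52.9% — Clinic C is lower every time.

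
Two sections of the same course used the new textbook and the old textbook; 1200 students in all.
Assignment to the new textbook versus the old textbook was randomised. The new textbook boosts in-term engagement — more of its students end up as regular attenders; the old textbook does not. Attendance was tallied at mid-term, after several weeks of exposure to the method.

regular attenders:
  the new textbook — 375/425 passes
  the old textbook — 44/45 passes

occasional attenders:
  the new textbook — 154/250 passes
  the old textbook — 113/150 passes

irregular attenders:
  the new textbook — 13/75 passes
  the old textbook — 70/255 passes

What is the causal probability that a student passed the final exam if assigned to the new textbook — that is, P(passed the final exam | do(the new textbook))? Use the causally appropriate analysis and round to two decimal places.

0.72

Stratifying would compare teaching methods among students the teaching methods themselves sorted into mid-term attendance groups — a form of selection on an intermediate. The unconditioned pooled rates give the total causal effect.
So P(outcome | do(the new textbook)) is just the pooled rate for the new textbook: 542/750 = 0.723.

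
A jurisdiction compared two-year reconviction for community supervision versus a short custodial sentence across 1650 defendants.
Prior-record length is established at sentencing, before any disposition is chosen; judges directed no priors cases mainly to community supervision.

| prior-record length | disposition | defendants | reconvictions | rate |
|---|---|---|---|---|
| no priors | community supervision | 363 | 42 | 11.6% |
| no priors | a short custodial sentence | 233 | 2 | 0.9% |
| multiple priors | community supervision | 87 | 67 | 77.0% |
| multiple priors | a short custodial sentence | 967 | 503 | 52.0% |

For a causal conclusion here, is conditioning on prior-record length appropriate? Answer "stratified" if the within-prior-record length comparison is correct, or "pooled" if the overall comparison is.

Prior-record length differs across dispositions for reasons unrelated to any effect of the disposition itself, and it separately predicts the outcome — a classic confounder. We must compare within prior-record length levels.
Within each level — no priors: 11.6% vs 0.9%; multiple priors: 77.0% vs 52.0% — a short custodial sentence is lower every time.

stratified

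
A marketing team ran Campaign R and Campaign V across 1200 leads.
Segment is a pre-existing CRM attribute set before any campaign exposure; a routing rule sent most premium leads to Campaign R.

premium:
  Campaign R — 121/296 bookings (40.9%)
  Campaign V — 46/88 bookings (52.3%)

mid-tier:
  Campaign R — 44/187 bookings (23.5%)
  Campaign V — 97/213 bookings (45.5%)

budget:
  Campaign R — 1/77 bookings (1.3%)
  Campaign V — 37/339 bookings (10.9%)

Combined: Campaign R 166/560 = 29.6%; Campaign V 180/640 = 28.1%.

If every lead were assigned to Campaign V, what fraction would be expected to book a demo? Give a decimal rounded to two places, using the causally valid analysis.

The imbalance in customer segment arose from how leads were allocated, not from anything the campaign did; and customer segment independently affects the outcome. The pooled gap is confounded — condition on customer segment.
Standardising Campaign V to the population customer segment mix: 0.320·46/88 + 0.333·97/213 + 0.347·37/339 = 0.357.

0.36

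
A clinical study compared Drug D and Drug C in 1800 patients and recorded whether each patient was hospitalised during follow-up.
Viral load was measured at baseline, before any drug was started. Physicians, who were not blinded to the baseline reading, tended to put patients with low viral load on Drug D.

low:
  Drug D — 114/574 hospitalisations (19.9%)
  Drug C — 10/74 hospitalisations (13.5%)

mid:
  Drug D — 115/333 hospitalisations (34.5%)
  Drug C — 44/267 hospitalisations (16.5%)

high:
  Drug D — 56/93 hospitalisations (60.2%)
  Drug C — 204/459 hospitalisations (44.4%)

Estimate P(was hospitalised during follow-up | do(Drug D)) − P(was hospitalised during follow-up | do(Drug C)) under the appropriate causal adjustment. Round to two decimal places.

+0.13

Here viral load is a common cause — it drives both which drug a case falls under and the outcome. The crude comparison mixes populations; the stratum-specific rates are the causally relevant ones.
Adjusting over the population distribution of viral load: 0.360·(0.199−0.135) + 0.333·(0.345−0.165) + 0.307·(0.602−0.444) = +0.131.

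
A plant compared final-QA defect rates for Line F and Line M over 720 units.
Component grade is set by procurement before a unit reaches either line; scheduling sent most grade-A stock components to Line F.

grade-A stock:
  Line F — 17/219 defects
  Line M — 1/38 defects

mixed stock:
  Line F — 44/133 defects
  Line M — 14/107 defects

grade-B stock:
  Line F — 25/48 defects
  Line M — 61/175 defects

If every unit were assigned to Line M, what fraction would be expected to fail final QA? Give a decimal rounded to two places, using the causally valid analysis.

0.16

Since component grade is a pre-existing factor (not a product of the line) and it affects the outcome on its own, it is a confounder. The stratified rates, not the pooled rate, identify the causal effect.
Standardising Line M to the population component grade mix: 0.357·1/38 + 0.333·14/107 + 0.310·61/175 = 0.161.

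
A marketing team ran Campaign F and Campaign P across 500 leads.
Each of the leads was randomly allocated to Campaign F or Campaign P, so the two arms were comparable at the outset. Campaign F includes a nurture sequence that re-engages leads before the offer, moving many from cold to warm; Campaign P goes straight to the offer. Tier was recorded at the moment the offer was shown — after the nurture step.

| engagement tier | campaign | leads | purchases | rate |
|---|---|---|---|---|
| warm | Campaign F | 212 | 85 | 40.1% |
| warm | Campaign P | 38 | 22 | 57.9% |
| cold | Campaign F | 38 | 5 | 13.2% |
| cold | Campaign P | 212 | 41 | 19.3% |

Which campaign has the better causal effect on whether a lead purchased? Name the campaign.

Campaign F

Campaign P is higher inside every engagement tier stratum but Campaign F is higher in aggregate. Whether to stratify depends on how engagement tier relates to the campaign.
The distribution of engagement tier is itself part of what the campaign does — it is an intermediate outcome. Holding it fixed would remove that part of the effect; the total effect is the pooled difference.
Pooled: Campaign F 36.0% vs Campaign P 25.2%; Campaign F is higher overall.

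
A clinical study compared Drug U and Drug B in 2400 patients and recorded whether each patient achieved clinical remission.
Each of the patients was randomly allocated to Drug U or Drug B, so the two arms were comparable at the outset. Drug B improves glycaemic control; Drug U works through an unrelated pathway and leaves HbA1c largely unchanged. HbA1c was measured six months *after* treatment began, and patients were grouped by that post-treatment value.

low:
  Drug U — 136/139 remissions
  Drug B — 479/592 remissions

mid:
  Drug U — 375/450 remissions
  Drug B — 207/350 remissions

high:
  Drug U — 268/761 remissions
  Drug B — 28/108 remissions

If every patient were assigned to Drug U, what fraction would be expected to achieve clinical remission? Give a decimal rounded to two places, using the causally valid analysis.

0.58

Because the drug influences HbA1c, HbA1c is a post-treatment mediator, not a confounder. Stratifying on it would bias the estimate; the causal effect is the crude pooled difference.
So P(outcome | do(Drug U)) is just the pooled rate for Drug U: 779/1350 = 0.577.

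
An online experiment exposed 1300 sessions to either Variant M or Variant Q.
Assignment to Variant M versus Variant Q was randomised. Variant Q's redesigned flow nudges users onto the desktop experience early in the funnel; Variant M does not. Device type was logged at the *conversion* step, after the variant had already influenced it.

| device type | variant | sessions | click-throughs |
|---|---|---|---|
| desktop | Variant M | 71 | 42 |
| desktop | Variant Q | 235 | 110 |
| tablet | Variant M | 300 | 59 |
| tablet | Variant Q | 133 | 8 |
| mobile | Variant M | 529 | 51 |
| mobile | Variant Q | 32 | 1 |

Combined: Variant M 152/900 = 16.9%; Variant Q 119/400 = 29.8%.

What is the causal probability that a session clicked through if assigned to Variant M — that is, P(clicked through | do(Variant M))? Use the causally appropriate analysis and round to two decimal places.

Variant M is higher inside every device type stratum but Variant Q is higher in aggregate. Whether to stratify depends on how device type relates to the variant.
Device type here is a post-treatment variable shaped by the variant; conditioning on it would introduce bias rather than remove it. The overall comparison is the causal one.
So P(outcome | do(Variant M)) is just the pooled rate for Variant M: 152/900 = 0.169.

0.17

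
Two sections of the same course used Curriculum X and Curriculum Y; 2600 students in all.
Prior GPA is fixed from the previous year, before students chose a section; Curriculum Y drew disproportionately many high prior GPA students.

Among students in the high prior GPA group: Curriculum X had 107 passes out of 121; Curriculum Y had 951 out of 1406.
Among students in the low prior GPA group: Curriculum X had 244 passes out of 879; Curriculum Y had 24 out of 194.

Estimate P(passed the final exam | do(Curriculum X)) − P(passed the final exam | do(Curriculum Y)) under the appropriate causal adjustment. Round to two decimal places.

+0.19

Since prior GPA band is a pre-existing factor (not a product of the teaching method) and it affects the outcome on its own, it is a confounder. The stratified rates, not the pooled rate, identify the causal effect.
Adjusting over the population distribution of prior GPA band: 0.587·(0.884−0.676) + 0.413·(0.278−0.124) = +0.186.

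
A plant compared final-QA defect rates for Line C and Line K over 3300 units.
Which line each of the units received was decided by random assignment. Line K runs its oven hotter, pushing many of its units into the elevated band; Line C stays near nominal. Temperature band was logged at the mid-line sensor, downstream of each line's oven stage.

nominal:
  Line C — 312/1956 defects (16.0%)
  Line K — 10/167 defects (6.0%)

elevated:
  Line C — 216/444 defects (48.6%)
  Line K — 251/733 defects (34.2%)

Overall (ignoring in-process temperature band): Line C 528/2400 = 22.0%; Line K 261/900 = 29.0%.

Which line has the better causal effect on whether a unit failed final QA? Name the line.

The distribution of in-process temperature band is itself part of what the line does — it is an intermediate outcome. Holding it fixed would remove that part of the effect; the total effect is the pooled difference.
Pooled: Line C 22.0% vs Line K 29.0%; Line C is lower overall.

Line C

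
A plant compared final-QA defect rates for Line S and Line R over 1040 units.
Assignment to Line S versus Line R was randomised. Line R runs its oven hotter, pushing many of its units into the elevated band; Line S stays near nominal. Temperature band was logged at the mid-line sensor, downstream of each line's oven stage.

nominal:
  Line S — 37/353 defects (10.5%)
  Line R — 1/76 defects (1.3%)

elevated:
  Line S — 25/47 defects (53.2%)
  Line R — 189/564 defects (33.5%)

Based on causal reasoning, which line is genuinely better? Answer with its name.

Line S

The distribution of in-process temperature band is itself part of what the line does — it is an intermediate outcome. Holding it fixed would remove that part of the effect; the total effect is the pooled difference.
Pooled: Line S 15.5% vs Line R 29.7%; Line S is lower overall.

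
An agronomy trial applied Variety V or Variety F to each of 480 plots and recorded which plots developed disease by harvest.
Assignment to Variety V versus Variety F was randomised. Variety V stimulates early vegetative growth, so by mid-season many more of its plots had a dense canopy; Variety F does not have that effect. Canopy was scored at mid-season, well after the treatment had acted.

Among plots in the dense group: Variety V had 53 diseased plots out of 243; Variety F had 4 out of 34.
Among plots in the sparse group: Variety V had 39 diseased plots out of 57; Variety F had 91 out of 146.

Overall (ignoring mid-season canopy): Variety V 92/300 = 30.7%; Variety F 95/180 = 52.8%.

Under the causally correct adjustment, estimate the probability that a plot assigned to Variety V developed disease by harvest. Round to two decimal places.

0.31

Mid-season canopy is recorded after the variety and is itself shifted by it — it sits on the causal path from variety to outcome. Conditioning on a mediator would strip out part of the effect we want; the pooled comparison gives the total causal effect.
So P(outcome | do(Variety V)) is just the pooled rate for Variety V: 92/300 = 0.307.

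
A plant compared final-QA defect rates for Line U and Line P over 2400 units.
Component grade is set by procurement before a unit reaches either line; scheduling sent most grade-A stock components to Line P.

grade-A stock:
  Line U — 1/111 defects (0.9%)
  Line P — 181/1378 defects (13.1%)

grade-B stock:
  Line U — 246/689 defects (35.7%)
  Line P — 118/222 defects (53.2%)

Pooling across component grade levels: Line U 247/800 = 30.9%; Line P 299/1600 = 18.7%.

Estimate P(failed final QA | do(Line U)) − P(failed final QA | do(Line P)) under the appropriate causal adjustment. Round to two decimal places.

-0.14

The component grade-specific comparison favours Line U throughout, but the pooled figures favour Line P. The question is whether to condition on component grade.
Since component grade is a pre-existing factor (not a product of the line) and it affects the outcome on its own, it is a confounder. The stratified rates, not the pooled rate, identify the causal effect.
Adjusting over the population distribution of component grade: 0.620·(0.009−0.131) + 0.380·(0.357−0.532) = -0.142.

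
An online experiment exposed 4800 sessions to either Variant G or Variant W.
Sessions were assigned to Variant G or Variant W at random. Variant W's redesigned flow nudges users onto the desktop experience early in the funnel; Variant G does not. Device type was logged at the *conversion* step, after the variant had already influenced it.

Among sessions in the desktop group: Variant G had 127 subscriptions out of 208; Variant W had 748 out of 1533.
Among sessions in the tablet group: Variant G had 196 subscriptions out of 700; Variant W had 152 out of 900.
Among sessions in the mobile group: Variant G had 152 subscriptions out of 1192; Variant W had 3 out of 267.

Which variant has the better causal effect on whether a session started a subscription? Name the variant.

Device type lies on the pathway variant → device type → outcome, so adjusting for it blocks the indirect effect. For the total causal effect of variant, use the unadjusted pooled rates.
Pooled: Variant G 22.6% vs Variant W 33.4%; Variant W is higher overall.

Variant W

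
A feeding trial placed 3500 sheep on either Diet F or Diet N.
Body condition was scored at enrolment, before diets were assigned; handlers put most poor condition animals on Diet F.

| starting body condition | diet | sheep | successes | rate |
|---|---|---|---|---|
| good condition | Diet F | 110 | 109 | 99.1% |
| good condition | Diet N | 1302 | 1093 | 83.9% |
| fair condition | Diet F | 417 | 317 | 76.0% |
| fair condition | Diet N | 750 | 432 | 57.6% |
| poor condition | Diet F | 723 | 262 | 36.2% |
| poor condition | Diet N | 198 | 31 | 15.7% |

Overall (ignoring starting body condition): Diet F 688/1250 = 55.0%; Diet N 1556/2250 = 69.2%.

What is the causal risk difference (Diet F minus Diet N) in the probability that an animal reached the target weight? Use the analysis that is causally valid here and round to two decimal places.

+0.18

Starting body condition satisfies the back-door criterion: it is not a descendant of the diet, and it blocks the spurious path from diet to outcome. Adjusting for it (i.e., using the within-starting body condition rates) gives the causal effect.
Adjusting over the population distribution of starting body condition: 0.403·(0.991−0.839) + 0.333·(0.760−0.576) + 0.263·(0.362−0.157) = +0.177.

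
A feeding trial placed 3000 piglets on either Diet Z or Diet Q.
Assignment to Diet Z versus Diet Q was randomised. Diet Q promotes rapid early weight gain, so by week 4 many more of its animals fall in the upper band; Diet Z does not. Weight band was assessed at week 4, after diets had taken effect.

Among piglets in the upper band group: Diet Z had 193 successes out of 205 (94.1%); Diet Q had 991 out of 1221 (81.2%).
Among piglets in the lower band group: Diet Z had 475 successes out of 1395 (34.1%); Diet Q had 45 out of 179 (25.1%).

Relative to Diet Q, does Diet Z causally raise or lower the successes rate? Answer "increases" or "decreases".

Week-4 weight band lies on the pathway diet → week-4 weight band → outcome, so adjusting for it blocks the indirect effect. For the total causal effect of diet, use the unadjusted pooled rates.
Pooled: Diet Z 41.8% vs Diet Q 74.0%; Diet Q is higher overall.

decreases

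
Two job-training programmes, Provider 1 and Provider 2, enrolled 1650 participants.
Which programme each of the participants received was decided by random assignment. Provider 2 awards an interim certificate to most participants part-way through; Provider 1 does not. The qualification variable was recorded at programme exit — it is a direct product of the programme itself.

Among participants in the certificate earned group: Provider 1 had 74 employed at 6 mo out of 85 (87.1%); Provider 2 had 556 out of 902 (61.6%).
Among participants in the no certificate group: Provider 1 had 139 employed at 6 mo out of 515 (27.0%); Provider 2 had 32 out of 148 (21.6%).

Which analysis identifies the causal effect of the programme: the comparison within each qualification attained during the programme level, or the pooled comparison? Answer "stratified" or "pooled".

pooled

The qualification attained during the programme-specific comparison favours Provider 1 throughout, but the pooled figures favour Provider 2. The question is whether to condition on qualification attained during the programme.
Because the programme influences qualification attained during the programme, qualification attained during the programme is a post-treatment mediator, not a confounder. Stratifying on it would bias the estimate; the causal effect is the crude pooled difference.
Pooled: Provider 1 35.5% vs Provider 2 56.0%; Provider 2 is higher overall.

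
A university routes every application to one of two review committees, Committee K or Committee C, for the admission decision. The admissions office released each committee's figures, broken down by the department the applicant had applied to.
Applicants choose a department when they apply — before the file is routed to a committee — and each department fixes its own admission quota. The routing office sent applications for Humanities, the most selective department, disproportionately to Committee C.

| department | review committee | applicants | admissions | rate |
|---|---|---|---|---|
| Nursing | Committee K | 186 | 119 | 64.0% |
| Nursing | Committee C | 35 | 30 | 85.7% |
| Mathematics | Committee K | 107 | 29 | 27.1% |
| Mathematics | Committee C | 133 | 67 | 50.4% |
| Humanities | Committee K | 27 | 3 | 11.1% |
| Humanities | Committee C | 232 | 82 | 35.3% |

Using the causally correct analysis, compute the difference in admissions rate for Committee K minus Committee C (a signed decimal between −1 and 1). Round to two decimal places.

-0.23

Committee C is higher inside every department stratum but Committee K is higher in aggregate. Whether to stratify depends on how department relates to the review committee.
Department satisfies the back-door criterion: it is not a descendant of the review committee, and it blocks the spurious path from review committee to outcome. Adjusting for it (i.e., using the within-department rates) gives the causal effect.
Adjusting over the population distribution of department: 0.307·(0.640−0.857) + 0.333·(0.271−0.504) + 0.360·(0.111−0.353) = -0.231.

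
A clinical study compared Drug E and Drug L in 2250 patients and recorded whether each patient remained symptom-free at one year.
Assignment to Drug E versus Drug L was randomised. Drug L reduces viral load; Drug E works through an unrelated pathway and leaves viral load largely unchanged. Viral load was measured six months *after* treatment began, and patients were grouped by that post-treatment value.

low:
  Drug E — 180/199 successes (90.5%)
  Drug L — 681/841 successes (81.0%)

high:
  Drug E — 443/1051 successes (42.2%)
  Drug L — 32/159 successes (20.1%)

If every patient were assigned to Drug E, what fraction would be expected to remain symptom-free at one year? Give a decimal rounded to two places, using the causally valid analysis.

0.50

Viral load lies on the pathway drug → viral load → outcome, so adjusting for it blocks the indirect effect. For the total causal effect of drug, use the unadjusted pooled rates.
So P(outcome | do(Drug E)) is just the pooled rate for Drug E: 623/1250 = 0.498.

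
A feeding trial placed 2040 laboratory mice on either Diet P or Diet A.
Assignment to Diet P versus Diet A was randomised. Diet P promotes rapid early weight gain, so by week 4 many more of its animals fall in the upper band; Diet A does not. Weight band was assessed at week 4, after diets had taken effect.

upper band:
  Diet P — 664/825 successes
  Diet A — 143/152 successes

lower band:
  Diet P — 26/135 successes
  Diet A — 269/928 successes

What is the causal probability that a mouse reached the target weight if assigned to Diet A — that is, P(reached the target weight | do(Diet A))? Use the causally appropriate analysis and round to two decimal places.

0.38

The stratified and pooled comparisons disagree (Diet A wins within each week-4 weight band; Diet P wins overall), so the answer turns on the causal role of week-4 weight band.
Week-4 weight band lies on the pathway diet → week-4 weight band → outcome, so adjusting for it blocks the indirect effect. For the total causal effect of diet, use the unadjusted pooled rates.
So P(outcome | do(Diet A)) is just the pooled rate for Diet A: 412/1080 = 0.381.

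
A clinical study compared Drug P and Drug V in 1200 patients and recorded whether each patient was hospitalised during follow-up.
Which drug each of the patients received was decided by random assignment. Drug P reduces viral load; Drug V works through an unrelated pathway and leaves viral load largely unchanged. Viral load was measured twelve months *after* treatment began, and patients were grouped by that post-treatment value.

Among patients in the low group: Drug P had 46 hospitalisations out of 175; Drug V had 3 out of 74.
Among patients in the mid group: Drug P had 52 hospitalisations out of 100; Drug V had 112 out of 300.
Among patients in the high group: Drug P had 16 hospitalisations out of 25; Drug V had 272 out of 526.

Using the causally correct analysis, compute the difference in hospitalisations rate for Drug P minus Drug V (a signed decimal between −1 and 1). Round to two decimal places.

Viral load is downstream of the drug. One should not condition on a consequence of treatment, so the overall rates are the right comparison.
The causal difference is the pooled difference: 0.380 − 0.430 = -0.050.

-0.05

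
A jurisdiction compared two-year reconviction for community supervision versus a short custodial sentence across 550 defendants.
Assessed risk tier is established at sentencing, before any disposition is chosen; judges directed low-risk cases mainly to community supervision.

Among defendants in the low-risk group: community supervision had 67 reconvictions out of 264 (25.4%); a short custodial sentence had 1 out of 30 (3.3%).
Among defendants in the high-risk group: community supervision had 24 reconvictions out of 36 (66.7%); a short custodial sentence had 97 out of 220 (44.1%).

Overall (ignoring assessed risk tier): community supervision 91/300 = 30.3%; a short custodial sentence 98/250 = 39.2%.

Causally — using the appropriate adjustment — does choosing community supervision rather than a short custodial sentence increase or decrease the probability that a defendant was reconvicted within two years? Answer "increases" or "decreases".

increases

The assessed risk tier-specific comparison favours a short custodial sentence throughout, but the pooled figures favour community supervision. The question is whether to condition on assessed risk tier.
Assessed risk tier is set before the disposition has any effect — it is not caused by the disposition — and it independently drives the outcome. That makes it a confounder, so the causal comparison is within assessed risk tier levels.
Within each level — low-risk: 25.4% vs 3.3%; high-risk: 66.7% vs 44.1% — a short custodial sentence is lower every time.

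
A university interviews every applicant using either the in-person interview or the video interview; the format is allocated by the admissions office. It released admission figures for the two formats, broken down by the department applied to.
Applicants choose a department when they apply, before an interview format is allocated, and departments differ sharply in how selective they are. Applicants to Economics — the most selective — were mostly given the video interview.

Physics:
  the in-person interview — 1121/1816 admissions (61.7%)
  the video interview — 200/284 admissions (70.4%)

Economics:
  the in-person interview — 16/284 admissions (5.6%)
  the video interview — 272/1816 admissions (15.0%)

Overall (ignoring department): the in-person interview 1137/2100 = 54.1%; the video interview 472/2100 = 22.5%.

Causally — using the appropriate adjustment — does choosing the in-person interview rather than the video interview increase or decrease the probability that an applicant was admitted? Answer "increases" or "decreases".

Within every department level the video interview has the higher rate, yet pooled the in-person interview does — Simpson's reversal.
Department is set before the interview format has any effect — it is not caused by the interview format — and it independently drives the outcome. That makes it a confounder, so the causal comparison is within department levels.
Within each level — Physics: 61.7% vs 70.4%; Economics: 5.6% vs 15.0% — the video interview is higher every time.

decreases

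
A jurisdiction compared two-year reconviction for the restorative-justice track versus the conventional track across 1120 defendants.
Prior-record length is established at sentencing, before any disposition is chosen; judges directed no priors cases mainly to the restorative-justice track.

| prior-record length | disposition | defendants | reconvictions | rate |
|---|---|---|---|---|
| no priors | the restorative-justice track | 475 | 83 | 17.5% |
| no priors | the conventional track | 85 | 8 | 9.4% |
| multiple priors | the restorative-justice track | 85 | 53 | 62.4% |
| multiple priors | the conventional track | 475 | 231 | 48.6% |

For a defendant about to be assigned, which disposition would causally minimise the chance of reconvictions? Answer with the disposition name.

Prior-record length is set before the disposition has any effect — it is not caused by the disposition — and it independently drives the outcome. That makes it a confounder, so the causal comparison is within prior-record length levels.
Within each level — no priors: 17.5% vs 9.4%; multiple priors: 62.4% vs 48.6% — the conventional track is lower every time.

the conventional track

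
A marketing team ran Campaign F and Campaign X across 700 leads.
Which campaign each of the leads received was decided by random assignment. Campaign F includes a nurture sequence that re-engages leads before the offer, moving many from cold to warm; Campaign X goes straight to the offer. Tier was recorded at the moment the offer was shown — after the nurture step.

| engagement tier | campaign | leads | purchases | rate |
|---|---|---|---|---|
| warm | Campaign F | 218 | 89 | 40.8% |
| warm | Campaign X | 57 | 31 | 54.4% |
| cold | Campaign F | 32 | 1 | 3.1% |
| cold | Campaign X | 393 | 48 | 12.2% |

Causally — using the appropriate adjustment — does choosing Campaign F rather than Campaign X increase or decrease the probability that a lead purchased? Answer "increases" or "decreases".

increases

Engagement tier is downstream of the campaign. One should not condition on a consequence of treatment, so the overall rates are the right comparison.
Pooled: Campaign F 36.0% vs Campaign X 17.6%; Campaign F is higher overall.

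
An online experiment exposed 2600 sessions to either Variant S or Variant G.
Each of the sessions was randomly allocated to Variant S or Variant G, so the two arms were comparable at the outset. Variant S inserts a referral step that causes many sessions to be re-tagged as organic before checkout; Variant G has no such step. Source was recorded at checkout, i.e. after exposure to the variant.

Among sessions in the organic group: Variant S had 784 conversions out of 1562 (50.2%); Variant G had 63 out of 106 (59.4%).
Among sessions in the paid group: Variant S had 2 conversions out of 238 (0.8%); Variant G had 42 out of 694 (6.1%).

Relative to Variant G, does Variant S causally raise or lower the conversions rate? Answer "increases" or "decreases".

Traffic source lies on the pathway variant → traffic source → outcome, so adjusting for it blocks the indirect effect. For the total causal effect of variant, use the unadjusted pooled rates.
Pooled: Variant S 43.7% vs Variant G 13.1%; Variant S is higher overall.

increases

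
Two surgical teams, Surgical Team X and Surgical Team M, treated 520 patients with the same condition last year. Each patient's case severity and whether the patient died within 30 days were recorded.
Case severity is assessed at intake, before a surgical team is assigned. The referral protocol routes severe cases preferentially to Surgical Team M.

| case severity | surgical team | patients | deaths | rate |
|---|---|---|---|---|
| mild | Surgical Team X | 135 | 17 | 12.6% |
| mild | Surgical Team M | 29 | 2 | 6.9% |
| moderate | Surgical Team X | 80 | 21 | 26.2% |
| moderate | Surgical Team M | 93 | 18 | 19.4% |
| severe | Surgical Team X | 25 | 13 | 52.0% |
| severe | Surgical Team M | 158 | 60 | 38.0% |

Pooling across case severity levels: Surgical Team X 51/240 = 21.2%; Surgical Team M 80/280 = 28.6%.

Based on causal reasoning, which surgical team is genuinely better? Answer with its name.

The case severity-specific comparison favours Surgical Team M throughout, but the pooled figures favour Surgical Team X. The question is whether to condition on case severity.
Here case severity is a common cause — it drives both which surgical team a case falls under and the outcome. The crude comparison mixes populations; the stratum-specific rates are the causally relevant ones.
Within each level — mild: 12.6% vs 6.9%; moderate: 26.2% vs 19.4%; severe: 52.0% vs 38.0% — Surgical Team M is lower every time.

Surgical Team M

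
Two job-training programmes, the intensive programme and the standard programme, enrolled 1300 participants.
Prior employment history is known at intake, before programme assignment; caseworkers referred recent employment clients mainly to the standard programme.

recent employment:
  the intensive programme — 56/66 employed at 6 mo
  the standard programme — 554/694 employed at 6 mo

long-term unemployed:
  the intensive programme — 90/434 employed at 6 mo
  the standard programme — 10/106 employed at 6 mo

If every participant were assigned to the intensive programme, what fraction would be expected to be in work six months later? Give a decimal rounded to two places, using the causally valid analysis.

the intensive programme is higher inside every prior employment history stratum but the standard programme is higher in aggregate. Whether to stratify depends on how prior employment history relates to the programme.
Since prior employment history is a pre-existing factor (not a product of the programme) and it affects the outcome on its own, it is a confounder. The stratified rates, not the pooled rate, identify the causal effect.
Standardising the intensive programme to the population prior employment history mix: 0.585·56/66 + 0.415·90/434 = 0.582.

0.58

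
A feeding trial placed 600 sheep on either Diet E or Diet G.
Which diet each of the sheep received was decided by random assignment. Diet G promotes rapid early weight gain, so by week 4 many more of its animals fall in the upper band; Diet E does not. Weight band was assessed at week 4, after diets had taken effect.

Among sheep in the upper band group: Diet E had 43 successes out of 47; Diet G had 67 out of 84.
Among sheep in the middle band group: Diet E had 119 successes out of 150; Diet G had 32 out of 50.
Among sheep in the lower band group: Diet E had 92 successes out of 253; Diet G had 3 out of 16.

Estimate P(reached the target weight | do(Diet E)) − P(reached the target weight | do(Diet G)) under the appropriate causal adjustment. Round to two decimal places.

Within every week-4 weight band level Diet E has the higher rate, yet pooled Diet G does — Simpson's reversal.
The distribution of week-4 weight band is itself part of what the diet does — it is an intermediate outcome. Holding it fixed would remove that part of the effect; the total effect is the pooled difference.
The causal difference is the pooled difference: 0.564 − 0.680 = -0.116.

-0.12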